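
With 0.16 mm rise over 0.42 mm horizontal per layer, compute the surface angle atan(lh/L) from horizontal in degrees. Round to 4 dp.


angle = atan(0.16/0.42) = 20.8545 degrees


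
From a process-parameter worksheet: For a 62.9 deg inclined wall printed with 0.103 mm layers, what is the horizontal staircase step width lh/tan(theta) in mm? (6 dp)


step = 0.103 / tan(62.9) = 0.052708 mm


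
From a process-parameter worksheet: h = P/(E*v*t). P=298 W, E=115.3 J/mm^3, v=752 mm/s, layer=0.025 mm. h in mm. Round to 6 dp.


h = 298 / (115.3*752*0.025) = 0.137477 mm


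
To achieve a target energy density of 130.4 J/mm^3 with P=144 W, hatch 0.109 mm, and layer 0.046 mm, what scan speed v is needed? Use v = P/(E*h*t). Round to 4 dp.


v = 144 / (130.4*0.109*0.046) = 220.2422 mm/s


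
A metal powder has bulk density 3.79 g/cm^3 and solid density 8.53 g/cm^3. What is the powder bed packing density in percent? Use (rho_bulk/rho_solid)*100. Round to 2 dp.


Packing = (3.79/8.53)*100 = 44.43 %


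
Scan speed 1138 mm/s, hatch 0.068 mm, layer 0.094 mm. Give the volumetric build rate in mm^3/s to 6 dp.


Rate = 1138 * 0.068 * 0.094 = 7.274096 mm^3/s


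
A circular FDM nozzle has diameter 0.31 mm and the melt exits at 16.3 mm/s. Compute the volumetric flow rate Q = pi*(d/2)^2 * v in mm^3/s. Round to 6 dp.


A = pi*(0.31/2)^2 = 0.07547676 mm^2
Q = 0.07547676 * 16.3 = 1.230271 mm^3/s


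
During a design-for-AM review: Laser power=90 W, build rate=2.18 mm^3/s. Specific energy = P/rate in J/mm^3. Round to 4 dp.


SE = 90 / 2.18 = 41.2844 J/mm^3


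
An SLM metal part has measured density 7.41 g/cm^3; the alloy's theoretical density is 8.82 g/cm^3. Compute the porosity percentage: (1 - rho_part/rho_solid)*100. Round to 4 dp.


Porosity = (1-7.41/8.82)*100 = 15.9864 %


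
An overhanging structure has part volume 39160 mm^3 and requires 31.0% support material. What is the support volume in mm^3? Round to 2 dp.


V_support = 39160 * 0.31 = 12139.6 mm^3


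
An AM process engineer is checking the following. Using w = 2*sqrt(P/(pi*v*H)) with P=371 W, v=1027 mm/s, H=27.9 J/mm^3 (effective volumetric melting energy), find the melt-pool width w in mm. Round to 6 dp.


w = 2*sqrt(371/(pi*1027*27.9)) = 0.128397 mm


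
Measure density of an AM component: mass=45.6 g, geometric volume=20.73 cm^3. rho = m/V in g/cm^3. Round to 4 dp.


rho = 45.6 / 20.73 = 2.1997 g/cm^3


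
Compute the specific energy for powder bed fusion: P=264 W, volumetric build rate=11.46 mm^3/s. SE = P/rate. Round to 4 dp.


SE = 264 / 11.46 = 23.0366 J/mm^3


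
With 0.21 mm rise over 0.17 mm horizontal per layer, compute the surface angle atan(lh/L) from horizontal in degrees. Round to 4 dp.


angle = atan(0.21/0.17) = 51.009 degrees


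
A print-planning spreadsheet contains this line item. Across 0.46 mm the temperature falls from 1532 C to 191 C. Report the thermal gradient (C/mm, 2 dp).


G = (1532-191)/0.46 = 2915.22 C/mm


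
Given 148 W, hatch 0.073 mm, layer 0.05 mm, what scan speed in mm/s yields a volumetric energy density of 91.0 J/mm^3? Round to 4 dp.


v = 148 / (91.0*0.073*0.05) = 445.5818 mm/s


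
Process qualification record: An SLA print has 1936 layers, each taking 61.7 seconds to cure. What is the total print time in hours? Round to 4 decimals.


t = 1936 * 61.7 / 3600 = 33.1809 hrs


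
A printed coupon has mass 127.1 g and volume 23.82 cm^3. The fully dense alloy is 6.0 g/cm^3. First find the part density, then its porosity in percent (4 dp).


rho_part = 127.1 / 23.82 = 5.33585223 g/cm^3
Porosity = (1 - 5.33585223/6.0)*100 = 11.0691 %


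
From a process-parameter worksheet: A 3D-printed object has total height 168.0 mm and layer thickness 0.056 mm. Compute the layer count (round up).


Layers = ceil(168.0/0.056) = 3000


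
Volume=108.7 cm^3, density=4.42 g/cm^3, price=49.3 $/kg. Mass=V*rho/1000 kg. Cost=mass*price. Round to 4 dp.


Mass = 108.7*4.42/1000 = 0.480454 kg
Cost = 0.480454 * 49.3 = 23.6864 $


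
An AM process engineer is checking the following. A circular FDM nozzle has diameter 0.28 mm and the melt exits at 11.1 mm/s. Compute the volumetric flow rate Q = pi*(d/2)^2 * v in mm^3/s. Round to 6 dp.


A = pi*(0.28/2)^2 = 0.06157522 mm^2
Q = 0.06157522 * 11.1 = 0.683485 mm^3/s


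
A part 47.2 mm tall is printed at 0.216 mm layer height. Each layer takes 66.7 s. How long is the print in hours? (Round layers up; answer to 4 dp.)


Layers = ceil(47.2/0.216) = 219
t = 219 * 66.7 / 3600 = 4.0576 hrs


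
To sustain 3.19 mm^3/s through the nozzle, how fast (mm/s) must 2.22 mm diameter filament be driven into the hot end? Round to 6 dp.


A = pi*(2.22/2)^2 = 3.870756
v = 3.19 / 3.870756 = 0.824128 mm/s


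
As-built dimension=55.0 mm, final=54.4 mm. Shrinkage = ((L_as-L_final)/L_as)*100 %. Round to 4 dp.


Shrinkage = ((55.0-54.4)/55.0)*100 = 1.0909 %


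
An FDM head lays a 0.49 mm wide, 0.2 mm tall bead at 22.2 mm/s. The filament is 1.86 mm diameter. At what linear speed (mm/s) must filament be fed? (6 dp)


Q = 0.49 * 0.2 * 22.2 = 2.1756 mm^3/s
A_fil = pi*(1.86/2)^2 = 2.71716349 mm^2
v_feed = 2.1756 / 2.71716349 = 0.800688 mm/s


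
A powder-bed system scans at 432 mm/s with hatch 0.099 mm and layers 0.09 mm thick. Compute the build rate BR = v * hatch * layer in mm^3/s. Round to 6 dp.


Rate = 432 * 0.099 * 0.09 = 3.84912 mm^3/s


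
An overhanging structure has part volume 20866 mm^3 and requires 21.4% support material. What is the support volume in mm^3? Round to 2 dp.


V_support = 20866 * 0.214 = 4465.32 mm^3


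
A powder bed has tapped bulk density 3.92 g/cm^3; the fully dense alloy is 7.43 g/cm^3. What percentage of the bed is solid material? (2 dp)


Packing = (3.92/7.43)*100 = 52.76 %


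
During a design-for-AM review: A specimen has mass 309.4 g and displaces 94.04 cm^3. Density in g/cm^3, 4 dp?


rho = 309.4 / 94.04 = 3.2901 g/cm^3


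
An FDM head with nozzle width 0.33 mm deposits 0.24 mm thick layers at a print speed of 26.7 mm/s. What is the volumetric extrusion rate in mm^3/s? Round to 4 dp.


Rate = 0.33 * 0.24 * 26.7 = 2.1146 mm^3/s


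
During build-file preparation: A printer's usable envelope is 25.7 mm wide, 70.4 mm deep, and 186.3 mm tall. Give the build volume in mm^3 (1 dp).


V = 25.7 * 70.4 * 186.3 = 337068.9 mm^3


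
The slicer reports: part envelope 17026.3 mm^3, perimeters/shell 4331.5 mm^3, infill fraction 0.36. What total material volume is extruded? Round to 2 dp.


V_infill = (17026.3 - 4331.5) * 0.36 = 4570.13
V_total = 4331.5 + 4570.13 = 8901.63 mm^3


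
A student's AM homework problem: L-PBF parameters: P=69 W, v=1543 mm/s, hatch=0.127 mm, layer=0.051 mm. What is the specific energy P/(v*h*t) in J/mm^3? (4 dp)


Build rate = 1543 * 0.127 * 0.051 = 9.994011 mm^3/s
SE = 69 / 9.994011 = 6.9041 J/mm^3


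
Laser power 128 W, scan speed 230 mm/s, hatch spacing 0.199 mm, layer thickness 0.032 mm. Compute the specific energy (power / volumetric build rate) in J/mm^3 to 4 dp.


Build rate = 230 * 0.199 * 0.032 = 1.46464 mm^3/s
SE = 128 / 1.46464 = 87.3935 J/mm^3


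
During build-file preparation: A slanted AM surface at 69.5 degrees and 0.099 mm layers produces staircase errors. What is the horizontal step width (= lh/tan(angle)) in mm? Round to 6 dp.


step = 0.099 / tan(69.5) = 0.037015 mm


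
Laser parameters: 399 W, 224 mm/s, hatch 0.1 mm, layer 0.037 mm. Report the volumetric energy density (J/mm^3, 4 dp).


E = 399 / (224*0.1*0.037) = 481.4189 J/mm^3


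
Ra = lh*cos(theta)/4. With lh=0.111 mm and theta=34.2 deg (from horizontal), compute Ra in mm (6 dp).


Ra = 0.111 * cos(34.2) / 4 = 0.022951 mm


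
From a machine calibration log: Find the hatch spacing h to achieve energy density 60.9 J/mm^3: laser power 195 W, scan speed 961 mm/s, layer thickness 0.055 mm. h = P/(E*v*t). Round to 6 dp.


h = 195 / (60.9*961*0.055) = 0.06058 mm


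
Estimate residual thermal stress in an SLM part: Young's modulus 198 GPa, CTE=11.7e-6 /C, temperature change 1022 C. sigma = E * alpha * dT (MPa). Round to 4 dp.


sigma = 198*1000 * 11.7e-6 * 1022 = 2367.5652 MPa


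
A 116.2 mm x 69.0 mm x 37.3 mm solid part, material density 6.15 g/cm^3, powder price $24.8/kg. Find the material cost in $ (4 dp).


V = 116.2 * 69.0 * 37.3 = 299063.94 mm^3 = 299.06394 cm^3
Mass = 299.06394 * 6.15 / 1000 = 1.83924323 kg
Cost = 1.83924323 * 24.8 = 45.6132 $


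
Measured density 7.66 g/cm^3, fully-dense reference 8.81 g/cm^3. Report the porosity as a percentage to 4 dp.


Porosity = (1-7.66/8.81)*100 = 13.0533 %


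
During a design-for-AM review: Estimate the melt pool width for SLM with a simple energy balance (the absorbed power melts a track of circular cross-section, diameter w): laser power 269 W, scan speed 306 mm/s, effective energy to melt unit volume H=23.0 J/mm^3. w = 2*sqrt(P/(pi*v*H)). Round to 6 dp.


w = 2*sqrt(269/(pi*306*23.0)) = 0.220601 mm


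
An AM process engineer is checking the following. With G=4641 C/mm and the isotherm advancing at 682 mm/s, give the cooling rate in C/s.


CR = 4641 * 682 = 3165162 C/s


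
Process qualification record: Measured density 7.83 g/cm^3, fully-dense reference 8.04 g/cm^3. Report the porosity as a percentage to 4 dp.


Porosity = (1-7.83/8.04)*100 = 2.6119 %


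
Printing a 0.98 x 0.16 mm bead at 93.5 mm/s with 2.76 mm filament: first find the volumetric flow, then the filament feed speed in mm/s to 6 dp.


Q = 0.98 * 0.16 * 93.5 = 14.6608 mm^3/s
A_fil = pi*(2.76/2)^2 = 5.98284905 mm^2
v_feed = 14.6608 / 5.98284905 = 2.450471 mm/s


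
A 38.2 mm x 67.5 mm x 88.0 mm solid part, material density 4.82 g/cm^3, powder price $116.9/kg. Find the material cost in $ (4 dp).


V = 38.2 * 67.5 * 88.0 = 226908.0 mm^3 = 226.908 cm^3
Mass = 226.908 * 4.82 / 1000 = 1.09369656 kg
Cost = 1.09369656 * 116.9 = 127.8531 $


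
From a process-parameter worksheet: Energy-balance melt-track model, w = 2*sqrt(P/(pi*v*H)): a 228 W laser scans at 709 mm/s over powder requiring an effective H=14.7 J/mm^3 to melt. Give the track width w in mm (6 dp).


w = 2*sqrt(228/(pi*709*14.7)) = 0.166894 mm


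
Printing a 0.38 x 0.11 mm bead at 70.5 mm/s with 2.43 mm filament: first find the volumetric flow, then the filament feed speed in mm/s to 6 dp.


Q = 0.38 * 0.11 * 70.5 = 2.9469 mm^3/s
A_fil = pi*(2.43/2)^2 = 4.63769762 mm^2
v_feed = 2.9469 / 4.63769762 = 0.635423 mm/s


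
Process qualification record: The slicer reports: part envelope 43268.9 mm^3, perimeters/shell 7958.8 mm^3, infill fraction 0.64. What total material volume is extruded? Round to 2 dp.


V_infill = (43268.9 - 7958.8) * 0.64 = 22598.46
V_total = 7958.8 + 22598.46 = 30557.26 mm^3


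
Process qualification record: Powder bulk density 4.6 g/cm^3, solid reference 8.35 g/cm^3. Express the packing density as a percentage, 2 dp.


Packing = (4.6/8.35)*100 = 55.09 %


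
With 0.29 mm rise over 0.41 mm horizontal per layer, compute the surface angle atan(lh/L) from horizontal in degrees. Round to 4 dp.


angle = atan(0.29/0.41) = 35.2724 degrees


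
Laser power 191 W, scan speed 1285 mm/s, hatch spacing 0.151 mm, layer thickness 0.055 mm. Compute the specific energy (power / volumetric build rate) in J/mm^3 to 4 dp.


Build rate = 1285 * 0.151 * 0.055 = 10.671925 mm^3/s
SE = 191 / 10.671925 = 17.8974 J/mm^3


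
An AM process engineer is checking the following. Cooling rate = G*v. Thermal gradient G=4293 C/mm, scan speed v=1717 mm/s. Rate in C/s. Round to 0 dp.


CR = 4293 * 1717 = 7371081 C/s


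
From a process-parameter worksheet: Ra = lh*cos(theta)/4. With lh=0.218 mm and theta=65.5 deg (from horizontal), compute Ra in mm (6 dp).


Ra = 0.218 * cos(65.5) / 4 = 0.022601 mm


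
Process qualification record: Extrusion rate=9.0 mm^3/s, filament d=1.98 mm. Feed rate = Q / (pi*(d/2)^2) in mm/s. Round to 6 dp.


A = pi*(1.98/2)^2 = 3.079075
v = 9.0 / 3.079075 = 2.922956 mm/s


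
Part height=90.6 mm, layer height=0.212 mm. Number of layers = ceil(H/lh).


Layers = ceil(90.6/0.212) = 428


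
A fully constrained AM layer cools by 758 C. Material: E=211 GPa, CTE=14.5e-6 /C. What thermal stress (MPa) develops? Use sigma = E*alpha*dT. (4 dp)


sigma = 211*1000 * 14.5e-6 * 758 = 2319.101 MPa


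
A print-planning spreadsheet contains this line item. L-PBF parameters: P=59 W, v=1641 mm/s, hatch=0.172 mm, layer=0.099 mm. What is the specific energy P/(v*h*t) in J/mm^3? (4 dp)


Build rate = 1641 * 0.172 * 0.099 = 27.942948 mm^3/s
SE = 59 / 27.942948 = 2.1114 J/mm^3


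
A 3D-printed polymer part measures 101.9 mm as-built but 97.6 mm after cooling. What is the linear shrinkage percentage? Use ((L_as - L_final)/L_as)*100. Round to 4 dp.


Shrinkage = ((101.9-97.6)/101.9)*100 = 4.2198 %


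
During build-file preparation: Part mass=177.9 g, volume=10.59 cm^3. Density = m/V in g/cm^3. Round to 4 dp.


rho = 177.9 / 10.59 = 16.7989 g/cm^3


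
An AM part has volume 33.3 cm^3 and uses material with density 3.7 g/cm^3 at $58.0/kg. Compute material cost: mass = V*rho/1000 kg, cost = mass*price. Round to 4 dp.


Mass = 33.3*3.7/1000 = 0.12321 kg
Cost = 0.12321 * 58.0 = 7.1462 $


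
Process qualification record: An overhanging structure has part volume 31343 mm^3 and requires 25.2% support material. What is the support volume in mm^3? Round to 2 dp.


V_support = 31343 * 0.252 = 7898.44 mm^3


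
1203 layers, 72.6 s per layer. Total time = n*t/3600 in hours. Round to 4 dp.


t = 1203 * 72.6 / 3600 = 24.2605 hrs


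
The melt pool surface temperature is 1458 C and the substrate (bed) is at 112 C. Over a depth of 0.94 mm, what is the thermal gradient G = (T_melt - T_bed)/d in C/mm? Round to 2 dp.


G = (1458-112)/0.94 = 1431.91 C/mm


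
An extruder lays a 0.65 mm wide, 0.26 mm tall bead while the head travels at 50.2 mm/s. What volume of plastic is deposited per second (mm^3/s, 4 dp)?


Rate = 0.65 * 0.26 * 50.2 = 8.4838 mm^3/s


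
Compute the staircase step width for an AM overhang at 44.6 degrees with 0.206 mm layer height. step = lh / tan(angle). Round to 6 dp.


step = 0.206 / tan(44.6) = 0.208897 mm


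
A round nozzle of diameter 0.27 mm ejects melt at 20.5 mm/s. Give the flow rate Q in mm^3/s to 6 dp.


A = pi*(0.27/2)^2 = 0.05725553 mm^2
Q = 0.05725553 * 20.5 = 1.173738 mm^3/s


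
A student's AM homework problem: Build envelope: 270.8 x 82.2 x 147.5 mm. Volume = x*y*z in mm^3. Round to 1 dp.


V = 270.8 * 82.2 * 147.5 = 3283314.6 mm^3


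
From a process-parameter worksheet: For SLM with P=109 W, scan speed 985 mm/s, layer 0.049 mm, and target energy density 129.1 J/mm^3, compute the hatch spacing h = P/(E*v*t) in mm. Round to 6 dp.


h = 109 / (129.1*985*0.049) = 0.017493 mm


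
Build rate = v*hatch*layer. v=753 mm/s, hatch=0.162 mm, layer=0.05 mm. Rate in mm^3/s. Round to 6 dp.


Rate = 753 * 0.162 * 0.05 = 6.0993 mm^3/s


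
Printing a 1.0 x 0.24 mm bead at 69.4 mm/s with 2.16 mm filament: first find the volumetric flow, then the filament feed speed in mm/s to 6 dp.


Q = 1.0 * 0.24 * 69.4 = 16.656 mm^3/s
A_fil = pi*(2.16/2)^2 = 3.66435367 mm^2
v_feed = 16.656 / 3.66435367 = 4.545413 mm/s


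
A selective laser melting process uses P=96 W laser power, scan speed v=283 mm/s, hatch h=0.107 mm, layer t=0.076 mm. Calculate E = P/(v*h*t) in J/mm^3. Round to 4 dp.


E = 96 / (283*0.107*0.076) = 41.7145 J/mm^3


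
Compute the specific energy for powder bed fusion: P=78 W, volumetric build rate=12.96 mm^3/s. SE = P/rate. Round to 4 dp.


SE = 78 / 12.96 = 6.0185 J/mm^3


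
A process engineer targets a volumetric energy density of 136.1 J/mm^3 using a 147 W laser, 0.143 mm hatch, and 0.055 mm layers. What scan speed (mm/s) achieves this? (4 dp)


v = 147 / (136.1*0.143*0.055) = 137.3284 mm/s


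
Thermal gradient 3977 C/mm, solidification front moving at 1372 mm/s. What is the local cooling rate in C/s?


CR = 3977 * 1372 = 5456444 C/s


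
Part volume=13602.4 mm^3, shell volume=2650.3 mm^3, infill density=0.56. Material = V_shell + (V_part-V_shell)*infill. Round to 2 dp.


V_infill = (13602.4 - 2650.3) * 0.56 = 6133.18
V_total = 2650.3 + 6133.18 = 8783.48 mm^3


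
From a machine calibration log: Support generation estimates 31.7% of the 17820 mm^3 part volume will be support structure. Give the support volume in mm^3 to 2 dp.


V_support = 17820 * 0.317 = 5648.94 mm^3


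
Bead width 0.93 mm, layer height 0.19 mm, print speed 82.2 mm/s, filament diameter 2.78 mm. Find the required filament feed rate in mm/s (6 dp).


Q = 0.93 * 0.19 * 82.2 = 14.52474 mm^3/s
A_fil = pi*(2.78/2)^2 = 6.06987117 mm^2
v_feed = 14.52474 / 6.06987117 = 2.392924 mm/s


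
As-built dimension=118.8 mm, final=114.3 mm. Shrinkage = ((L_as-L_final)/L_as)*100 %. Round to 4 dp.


Shrinkage = ((118.8-114.3)/118.8)*100 = 3.7879 %


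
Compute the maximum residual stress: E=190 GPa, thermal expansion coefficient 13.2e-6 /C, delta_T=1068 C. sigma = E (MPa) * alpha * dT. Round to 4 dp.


sigma = 190*1000 * 13.2e-6 * 1068 = 2678.544 MPa


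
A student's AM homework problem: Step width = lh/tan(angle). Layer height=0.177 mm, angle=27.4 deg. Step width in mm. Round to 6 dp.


step = 0.177 / tan(27.4) = 0.341468 mm


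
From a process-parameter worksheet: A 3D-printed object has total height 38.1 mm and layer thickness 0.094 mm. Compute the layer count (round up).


Layers = ceil(38.1/0.094) = 406


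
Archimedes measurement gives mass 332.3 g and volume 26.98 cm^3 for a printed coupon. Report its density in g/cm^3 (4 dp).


rho = 332.3 / 26.98 = 12.3165 g/cm^3


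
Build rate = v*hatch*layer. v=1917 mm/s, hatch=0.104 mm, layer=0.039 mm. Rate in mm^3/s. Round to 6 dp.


Rate = 1917 * 0.104 * 0.039 = 7.775352 mm^3/s


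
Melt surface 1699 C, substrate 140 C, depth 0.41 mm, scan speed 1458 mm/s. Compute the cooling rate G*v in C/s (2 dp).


G = (1699-140)/0.41 = 3802.43902439 C/mm
CR = 3802.43902439 * 1458 = 5543956.1 C/s


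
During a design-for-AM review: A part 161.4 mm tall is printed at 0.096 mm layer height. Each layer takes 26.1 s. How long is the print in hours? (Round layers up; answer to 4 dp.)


Layers = ceil(161.4/0.096) = 1682
t = 1682 * 26.1 / 3600 = 12.1945 hrs


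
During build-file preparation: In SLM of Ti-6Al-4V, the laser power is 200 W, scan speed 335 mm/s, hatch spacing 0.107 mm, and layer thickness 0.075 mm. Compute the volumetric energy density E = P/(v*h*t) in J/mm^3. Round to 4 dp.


E = 200 / (335*0.107*0.075) = 74.3944 J/mm^3


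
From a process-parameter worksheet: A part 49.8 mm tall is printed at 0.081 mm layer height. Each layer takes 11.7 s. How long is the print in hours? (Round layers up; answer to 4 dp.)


Layers = ceil(49.8/0.081) = 615
t = 615 * 11.7 / 3600 = 1.9988 hrs


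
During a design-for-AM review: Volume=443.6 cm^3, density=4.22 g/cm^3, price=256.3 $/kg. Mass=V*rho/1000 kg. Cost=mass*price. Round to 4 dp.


Mass = 443.6*4.22/1000 = 1.871992 kg
Cost = 1.871992 * 256.3 = 479.7915 $


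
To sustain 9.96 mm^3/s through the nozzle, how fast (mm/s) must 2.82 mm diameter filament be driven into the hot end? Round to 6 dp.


A = pi*(2.82/2)^2 = 6.2458
v = 9.96 / 6.2458 = 1.594672 mm/s


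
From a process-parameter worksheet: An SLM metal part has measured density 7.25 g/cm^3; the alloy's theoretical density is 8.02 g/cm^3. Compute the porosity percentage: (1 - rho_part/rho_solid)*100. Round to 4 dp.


Porosity = (1-7.25/8.02)*100 = 9.601 %


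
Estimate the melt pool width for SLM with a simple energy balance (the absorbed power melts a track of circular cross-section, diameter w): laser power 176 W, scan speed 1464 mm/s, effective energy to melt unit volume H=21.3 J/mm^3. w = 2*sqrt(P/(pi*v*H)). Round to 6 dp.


w = 2*sqrt(176/(pi*1464*21.3)) = 0.084772 mm


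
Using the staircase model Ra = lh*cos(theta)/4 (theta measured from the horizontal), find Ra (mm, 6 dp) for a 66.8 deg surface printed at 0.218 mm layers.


Ra = 0.218 * cos(66.8) / 4 = 0.02147 mm


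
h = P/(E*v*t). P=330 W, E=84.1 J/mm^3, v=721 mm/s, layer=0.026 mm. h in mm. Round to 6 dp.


h = 330 / (84.1*721*0.026) = 0.209319 mm


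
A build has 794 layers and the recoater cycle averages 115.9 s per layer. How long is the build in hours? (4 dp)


t = 794 * 115.9 / 3600 = 25.5624 hrs


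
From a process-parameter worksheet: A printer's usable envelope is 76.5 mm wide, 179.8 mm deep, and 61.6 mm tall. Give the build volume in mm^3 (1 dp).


V = 76.5 * 179.8 * 61.6 = 847289.5 mm^3


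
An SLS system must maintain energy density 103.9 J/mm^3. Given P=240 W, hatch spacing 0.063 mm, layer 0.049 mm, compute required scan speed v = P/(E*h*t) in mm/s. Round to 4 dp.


v = 240 / (103.9*0.063*0.049) = 748.2713 mm/s


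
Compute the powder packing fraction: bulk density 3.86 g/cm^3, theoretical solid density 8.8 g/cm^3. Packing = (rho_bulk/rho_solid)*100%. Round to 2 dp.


Packing = (3.86/8.8)*100 = 43.86 %


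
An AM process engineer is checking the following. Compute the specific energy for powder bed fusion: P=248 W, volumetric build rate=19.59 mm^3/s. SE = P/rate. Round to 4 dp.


SE = 248 / 19.59 = 12.6595 J/mm^3


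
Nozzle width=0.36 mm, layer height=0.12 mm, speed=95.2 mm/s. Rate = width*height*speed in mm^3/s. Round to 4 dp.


Rate = 0.36 * 0.12 * 95.2 = 4.1126 mm^3/s


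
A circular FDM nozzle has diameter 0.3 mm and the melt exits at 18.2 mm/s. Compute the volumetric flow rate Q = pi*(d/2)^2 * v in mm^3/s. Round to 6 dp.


A = pi*(0.3/2)^2 = 0.07068583 mm^2
Q = 0.07068583 * 18.2 = 1.286482 mm^3/s


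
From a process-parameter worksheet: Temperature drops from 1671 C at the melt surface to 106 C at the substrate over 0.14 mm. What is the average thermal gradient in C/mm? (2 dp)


G = (1671-106)/0.14 = 11178.57 C/mm


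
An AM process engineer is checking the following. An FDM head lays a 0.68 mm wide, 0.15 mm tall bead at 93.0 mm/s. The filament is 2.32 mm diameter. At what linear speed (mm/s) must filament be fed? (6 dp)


Q = 0.68 * 0.15 * 93.0 = 9.486 mm^3/s
A_fil = pi*(2.32/2)^2 = 4.22732707 mm^2
v_feed = 9.486 / 4.22732707 = 2.243971 mm/s


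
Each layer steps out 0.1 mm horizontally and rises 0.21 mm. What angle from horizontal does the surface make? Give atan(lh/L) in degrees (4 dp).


angle = atan(0.21/0.1) = 64.5367 degrees


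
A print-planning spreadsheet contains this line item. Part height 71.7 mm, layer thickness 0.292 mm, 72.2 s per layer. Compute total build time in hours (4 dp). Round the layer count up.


Layers = ceil(71.7/0.292) = 246
t = 246 * 72.2 / 3600 = 4.9337 hrs


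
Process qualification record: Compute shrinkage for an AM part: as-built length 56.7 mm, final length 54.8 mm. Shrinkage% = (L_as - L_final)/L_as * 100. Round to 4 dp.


Shrinkage = ((56.7-54.8)/56.7)*100 = 3.351 %


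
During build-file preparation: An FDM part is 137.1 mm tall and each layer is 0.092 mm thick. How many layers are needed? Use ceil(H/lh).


Layers = ceil(137.1/0.092) = 1491


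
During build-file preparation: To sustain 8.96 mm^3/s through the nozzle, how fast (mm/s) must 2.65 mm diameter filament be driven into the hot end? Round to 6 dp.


A = pi*(2.65/2)^2 = 5.515459
v = 8.96 / 5.515459 = 1.624525 mm/s


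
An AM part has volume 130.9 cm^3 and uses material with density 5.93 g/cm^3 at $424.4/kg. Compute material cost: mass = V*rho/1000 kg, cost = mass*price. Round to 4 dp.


Mass = 130.9*5.93/1000 = 0.776237 kg
Cost = 0.776237 * 424.4 = 329.435 $


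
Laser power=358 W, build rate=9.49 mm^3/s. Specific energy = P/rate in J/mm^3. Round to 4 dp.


SE = 358 / 9.49 = 37.7239 J/mm^3


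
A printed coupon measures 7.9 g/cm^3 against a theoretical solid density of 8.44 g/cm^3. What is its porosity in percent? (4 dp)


Porosity = (1-7.9/8.44)*100 = 6.3981 %


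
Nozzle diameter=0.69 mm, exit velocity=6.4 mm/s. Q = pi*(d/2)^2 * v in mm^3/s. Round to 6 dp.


A = pi*(0.69/2)^2 = 0.37392807 mm^2
Q = 0.37392807 * 6.4 = 2.39314 mm^3/s


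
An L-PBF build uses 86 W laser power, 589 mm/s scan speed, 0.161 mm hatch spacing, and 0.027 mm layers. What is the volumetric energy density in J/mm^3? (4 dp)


E = 86 / (589*0.161*0.027) = 33.5887 J/mm^3


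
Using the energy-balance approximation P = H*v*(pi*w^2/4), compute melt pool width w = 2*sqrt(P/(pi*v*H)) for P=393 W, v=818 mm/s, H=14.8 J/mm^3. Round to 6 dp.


w = 2*sqrt(393/(pi*818*14.8)) = 0.203303 mm


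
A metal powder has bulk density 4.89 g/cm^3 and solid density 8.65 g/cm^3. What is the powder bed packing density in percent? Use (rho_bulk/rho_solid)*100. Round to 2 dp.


Packing = (4.89/8.65)*100 = 56.53 %


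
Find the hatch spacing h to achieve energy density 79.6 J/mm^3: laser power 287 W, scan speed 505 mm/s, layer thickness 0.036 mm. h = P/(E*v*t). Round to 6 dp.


h = 287 / (79.6*505*0.036) = 0.198324 mm


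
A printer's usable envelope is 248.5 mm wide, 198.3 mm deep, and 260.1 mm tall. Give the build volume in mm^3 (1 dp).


V = 248.5 * 198.3 * 260.1 = 12817090.8 mm^3


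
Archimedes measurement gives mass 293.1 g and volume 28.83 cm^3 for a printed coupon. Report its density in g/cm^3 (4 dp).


rho = 293.1 / 28.83 = 10.1665 g/cm^3


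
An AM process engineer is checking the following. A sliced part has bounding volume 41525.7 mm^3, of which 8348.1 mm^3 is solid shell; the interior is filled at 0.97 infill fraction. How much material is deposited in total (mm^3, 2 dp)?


V_infill = (41525.7 - 8348.1) * 0.97 = 32182.27
V_total = 8348.1 + 32182.27 = 40530.37 mm^3


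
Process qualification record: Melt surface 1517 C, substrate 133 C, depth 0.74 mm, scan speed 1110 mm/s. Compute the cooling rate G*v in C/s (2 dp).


G = (1517-133)/0.74 = 1870.27027027 C/mm
CR = 1870.27027027 * 1110 = 2076000.0 C/s


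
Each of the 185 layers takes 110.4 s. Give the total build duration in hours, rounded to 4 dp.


t = 185 * 110.4 / 3600 = 5.6733 hrs


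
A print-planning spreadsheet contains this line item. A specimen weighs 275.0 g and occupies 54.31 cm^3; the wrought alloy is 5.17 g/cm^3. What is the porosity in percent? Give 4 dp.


rho_part = 275.0 / 54.31 = 5.06352421 g/cm^3
Porosity = (1 - 5.06352421/5.17)*100 = 2.0595 %


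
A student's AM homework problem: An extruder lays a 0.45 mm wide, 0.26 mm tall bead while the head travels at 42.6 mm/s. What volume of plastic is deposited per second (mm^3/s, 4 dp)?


Rate = 0.45 * 0.26 * 42.6 = 4.9842 mm^3/s


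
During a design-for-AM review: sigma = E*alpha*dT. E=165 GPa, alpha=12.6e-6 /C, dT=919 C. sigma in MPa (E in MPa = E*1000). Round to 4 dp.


sigma = 165*1000 * 12.6e-6 * 919 = 1910.601 MPa


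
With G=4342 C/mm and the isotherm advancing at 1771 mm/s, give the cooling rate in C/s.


CR = 4342 * 1771 = 7689682 C/s


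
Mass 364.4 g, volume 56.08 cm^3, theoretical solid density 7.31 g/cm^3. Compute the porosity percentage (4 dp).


rho_part = 364.4 / 56.08 = 6.4978602 g/cm^3
Porosity = (1 - 6.4978602/7.31)*100 = 11.11 %


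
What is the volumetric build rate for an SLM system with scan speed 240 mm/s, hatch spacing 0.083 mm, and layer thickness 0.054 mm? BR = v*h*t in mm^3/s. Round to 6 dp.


Rate = 240 * 0.083 * 0.054 = 1.07568 mm^3/s


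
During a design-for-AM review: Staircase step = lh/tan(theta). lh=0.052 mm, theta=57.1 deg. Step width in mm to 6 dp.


step = 0.052 / tan(57.1) = 0.03364 mm


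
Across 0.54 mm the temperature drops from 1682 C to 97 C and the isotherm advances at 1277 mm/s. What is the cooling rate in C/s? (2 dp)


G = (1682-97)/0.54 = 2935.18518519 C/mm
CR = 2935.18518519 * 1277 = 3748231.48 C/s


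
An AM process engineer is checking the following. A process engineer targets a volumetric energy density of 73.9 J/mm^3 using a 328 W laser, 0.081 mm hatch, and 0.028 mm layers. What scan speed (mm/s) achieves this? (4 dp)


v = 328 / (73.9*0.081*0.028) = 1956.9799 mm/s


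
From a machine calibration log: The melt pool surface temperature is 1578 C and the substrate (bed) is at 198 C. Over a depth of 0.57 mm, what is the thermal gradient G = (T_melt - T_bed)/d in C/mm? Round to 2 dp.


G = (1578-198)/0.57 = 2421.05 C/mm


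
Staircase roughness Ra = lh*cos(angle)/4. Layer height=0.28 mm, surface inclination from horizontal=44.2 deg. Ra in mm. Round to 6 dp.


Ra = 0.28 * cos(44.2) / 4 = 0.050184 mm


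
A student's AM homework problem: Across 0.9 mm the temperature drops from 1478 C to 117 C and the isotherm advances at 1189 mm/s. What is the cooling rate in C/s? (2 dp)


G = (1478-117)/0.9 = 1512.22222222 C/mm
CR = 1512.22222222 * 1189 = 1798032.22 C/s


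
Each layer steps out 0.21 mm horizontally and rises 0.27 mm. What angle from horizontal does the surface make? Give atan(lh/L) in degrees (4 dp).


angle = atan(0.27/0.21) = 52.125 degrees


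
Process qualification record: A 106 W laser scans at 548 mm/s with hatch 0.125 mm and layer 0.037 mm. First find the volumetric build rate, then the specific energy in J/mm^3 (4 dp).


Build rate = 548 * 0.125 * 0.037 = 2.5345 mm^3/s
SE = 106 / 2.5345 = 41.8228 J/mm^3


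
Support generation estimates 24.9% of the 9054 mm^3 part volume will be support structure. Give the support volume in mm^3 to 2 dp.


V_support = 9054 * 0.249 = 2254.45 mm^3


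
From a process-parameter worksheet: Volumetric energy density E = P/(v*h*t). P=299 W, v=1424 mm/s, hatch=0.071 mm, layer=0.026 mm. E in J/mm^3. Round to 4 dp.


E = 299 / (1424*0.071*0.026) = 113.7443 J/mm^3


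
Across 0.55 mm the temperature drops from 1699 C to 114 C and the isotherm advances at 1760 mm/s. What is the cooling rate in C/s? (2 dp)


G = (1699-114)/0.55 = 2881.81818182 C/mm
CR = 2881.81818182 * 1760 = 5072000.0 C/s


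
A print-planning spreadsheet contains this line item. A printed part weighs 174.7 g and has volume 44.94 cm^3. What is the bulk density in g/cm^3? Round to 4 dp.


rho = 174.7 / 44.94 = 3.8874 g/cm^3


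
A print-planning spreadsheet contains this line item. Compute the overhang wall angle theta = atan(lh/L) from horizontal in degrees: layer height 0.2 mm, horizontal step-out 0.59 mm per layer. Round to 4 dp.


angle = atan(0.2/0.59) = 18.7258 degrees


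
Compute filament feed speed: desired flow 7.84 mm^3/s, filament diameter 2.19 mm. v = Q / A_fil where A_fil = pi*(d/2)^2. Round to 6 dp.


A = pi*(2.19/2)^2 = 3.766848
v = 7.84 / 3.766848 = 2.081316 mm/s


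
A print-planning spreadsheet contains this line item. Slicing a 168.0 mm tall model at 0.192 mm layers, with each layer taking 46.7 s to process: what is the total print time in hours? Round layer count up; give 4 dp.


Layers = ceil(168.0/0.192) = 875
t = 875 * 46.7 / 3600 = 11.3507 hrs


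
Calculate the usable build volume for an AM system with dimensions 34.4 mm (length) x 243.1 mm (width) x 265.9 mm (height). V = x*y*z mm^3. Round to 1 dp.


V = 34.4 * 243.1 * 265.9 = 2223626.0 mm^3


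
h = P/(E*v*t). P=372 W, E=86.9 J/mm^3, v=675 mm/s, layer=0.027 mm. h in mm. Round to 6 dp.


h = 372 / (86.9*675*0.027) = 0.234885 mm


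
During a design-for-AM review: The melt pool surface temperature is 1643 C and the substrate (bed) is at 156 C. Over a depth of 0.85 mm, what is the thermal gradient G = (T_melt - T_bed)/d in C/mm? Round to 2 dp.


G = (1643-156)/0.85 = 1749.41 C/mm


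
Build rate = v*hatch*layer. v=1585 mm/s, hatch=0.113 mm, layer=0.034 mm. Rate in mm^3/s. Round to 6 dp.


Rate = 1585 * 0.113 * 0.034 = 6.08957 mm^3/s


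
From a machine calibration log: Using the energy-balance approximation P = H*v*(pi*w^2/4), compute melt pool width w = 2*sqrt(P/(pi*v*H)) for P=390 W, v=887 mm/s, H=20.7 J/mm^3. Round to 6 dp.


w = 2*sqrt(390/(pi*887*20.7)) = 0.164452 mm


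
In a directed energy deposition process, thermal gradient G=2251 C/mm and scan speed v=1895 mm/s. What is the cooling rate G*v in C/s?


CR = 2251 * 1895 = 4265645 C/s


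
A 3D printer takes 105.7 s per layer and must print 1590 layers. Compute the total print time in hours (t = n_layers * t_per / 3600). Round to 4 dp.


t = 1590 * 105.7 / 3600 = 46.6842 hrs


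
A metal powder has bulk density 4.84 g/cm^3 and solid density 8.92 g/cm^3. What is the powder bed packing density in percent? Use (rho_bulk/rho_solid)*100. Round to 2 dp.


Packing = (4.84/8.92)*100 = 54.26 %


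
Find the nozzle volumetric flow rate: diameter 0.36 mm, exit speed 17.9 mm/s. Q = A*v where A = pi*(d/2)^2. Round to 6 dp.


A = pi*(0.36/2)^2 = 0.1017876 mm^2
Q = 0.1017876 * 17.9 = 1.821998 mm^3/s


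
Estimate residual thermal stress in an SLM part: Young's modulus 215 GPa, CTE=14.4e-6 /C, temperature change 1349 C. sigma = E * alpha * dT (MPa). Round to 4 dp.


sigma = 215*1000 * 14.4e-6 * 1349 = 4176.504 MPa


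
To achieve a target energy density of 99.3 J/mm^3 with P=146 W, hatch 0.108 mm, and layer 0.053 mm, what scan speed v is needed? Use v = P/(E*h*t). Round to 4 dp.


v = 146 / (99.3*0.108*0.053) = 256.8644 mm/s


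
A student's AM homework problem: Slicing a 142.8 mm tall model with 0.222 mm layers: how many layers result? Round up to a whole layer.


Layers = ceil(142.8/0.222) = 644


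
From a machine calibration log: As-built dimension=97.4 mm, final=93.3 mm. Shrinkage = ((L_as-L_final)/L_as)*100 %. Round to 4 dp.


Shrinkage = ((97.4-93.3)/97.4)*100 = 4.2094 %


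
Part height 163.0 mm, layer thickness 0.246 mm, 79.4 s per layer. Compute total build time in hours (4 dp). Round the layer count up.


Layers = ceil(163.0/0.246) = 663
t = 663 * 79.4 / 3600 = 14.6228 hrs


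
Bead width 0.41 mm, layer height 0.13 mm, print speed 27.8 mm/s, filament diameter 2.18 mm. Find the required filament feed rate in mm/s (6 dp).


Q = 0.41 * 0.13 * 27.8 = 1.48174 mm^3/s
A_fil = pi*(2.18/2)^2 = 3.73252623 mm^2
v_feed = 1.48174 / 3.73252623 = 0.39698 mm/s


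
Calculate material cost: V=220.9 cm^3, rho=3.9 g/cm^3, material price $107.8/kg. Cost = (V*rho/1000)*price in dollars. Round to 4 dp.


Mass = 220.9*3.9/1000 = 0.86151 kg
Cost = 0.86151 * 107.8 = 92.8708 $


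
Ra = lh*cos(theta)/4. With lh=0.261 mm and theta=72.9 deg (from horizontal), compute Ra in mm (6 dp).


Ra = 0.261 * cos(72.9) / 4 = 0.019186 mm


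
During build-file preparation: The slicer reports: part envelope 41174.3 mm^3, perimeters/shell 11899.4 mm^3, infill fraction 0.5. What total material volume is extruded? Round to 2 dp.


V_infill = (41174.3 - 11899.4) * 0.5 = 14637.45
V_total = 11899.4 + 14637.45 = 26536.85 mm^3


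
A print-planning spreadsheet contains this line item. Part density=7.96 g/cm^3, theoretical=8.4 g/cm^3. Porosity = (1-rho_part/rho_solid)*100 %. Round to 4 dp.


Porosity = (1-7.96/8.4)*100 = 5.2381 %


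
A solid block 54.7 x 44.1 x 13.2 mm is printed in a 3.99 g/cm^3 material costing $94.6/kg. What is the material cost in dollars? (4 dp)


V = 54.7 * 44.1 * 13.2 = 31841.964 mm^3 = 31.841964 cm^3
Mass = 31.841964 * 3.99 / 1000 = 0.12704944 kg
Cost = 0.12704944 * 94.6 = 12.0189 $


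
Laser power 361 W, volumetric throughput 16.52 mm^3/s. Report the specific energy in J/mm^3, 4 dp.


SE = 361 / 16.52 = 21.8523 J/mm^3


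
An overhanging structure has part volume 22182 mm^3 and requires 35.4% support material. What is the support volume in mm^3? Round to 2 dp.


V_support = 22182 * 0.354 = 7852.43 mm^3


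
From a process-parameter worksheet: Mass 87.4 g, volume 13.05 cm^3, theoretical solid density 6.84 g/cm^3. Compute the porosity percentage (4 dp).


rho_part = 87.4 / 13.05 = 6.69731801 g/cm^3
Porosity = (1 - 6.69731801/6.84)*100 = 2.086 %


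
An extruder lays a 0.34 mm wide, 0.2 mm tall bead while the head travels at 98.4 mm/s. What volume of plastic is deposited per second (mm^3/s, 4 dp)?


Rate = 0.34 * 0.2 * 98.4 = 6.6912 mm^3/s


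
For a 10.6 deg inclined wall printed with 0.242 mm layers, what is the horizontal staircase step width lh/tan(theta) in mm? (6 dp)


step = 0.242 / tan(10.6) = 1.293116 mm


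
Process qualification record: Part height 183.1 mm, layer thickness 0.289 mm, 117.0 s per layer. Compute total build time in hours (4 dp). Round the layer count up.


Layers = ceil(183.1/0.289) = 634
t = 634 * 117.0 / 3600 = 20.605 hrs


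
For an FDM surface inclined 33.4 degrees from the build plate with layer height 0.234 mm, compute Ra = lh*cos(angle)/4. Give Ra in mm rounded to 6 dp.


Ra = 0.234 * cos(33.4) / 4 = 0.048839 mm


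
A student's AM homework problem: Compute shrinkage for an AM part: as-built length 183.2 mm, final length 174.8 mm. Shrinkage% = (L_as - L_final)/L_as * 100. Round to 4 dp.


Shrinkage = ((183.2-174.8)/183.2)*100 = 4.5852 %


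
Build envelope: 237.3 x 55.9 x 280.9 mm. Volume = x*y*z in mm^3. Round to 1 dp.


V = 237.3 * 55.9 * 280.9 = 3726158.2 mm^3


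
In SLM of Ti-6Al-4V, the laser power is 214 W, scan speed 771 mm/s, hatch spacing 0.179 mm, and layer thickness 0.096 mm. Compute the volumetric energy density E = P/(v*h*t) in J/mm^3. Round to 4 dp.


E = 214 / (771*0.179*0.096) = 16.1523 J/mm^3


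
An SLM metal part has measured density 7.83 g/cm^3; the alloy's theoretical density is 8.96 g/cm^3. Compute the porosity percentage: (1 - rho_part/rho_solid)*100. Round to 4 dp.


Porosity = (1-7.83/8.96)*100 = 12.6116 %


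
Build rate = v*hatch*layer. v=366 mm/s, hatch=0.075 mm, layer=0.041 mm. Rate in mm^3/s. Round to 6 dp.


Rate = 366 * 0.075 * 0.041 = 1.12545 mm^3/s


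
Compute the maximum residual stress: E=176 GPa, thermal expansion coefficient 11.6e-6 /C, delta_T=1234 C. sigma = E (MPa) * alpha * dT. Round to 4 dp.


sigma = 176*1000 * 11.6e-6 * 1234 = 2519.3344 MPa


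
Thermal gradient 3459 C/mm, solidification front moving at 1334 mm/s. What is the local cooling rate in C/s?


CR = 3459 * 1334 = 4614306 C/s


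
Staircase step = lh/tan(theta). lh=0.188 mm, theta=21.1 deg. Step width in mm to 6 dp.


step = 0.188 / tan(21.1) = 0.487213 mm


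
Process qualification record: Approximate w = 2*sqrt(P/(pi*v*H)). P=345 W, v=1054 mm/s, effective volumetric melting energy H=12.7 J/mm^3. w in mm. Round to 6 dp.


w = 2*sqrt(345/(pi*1054*12.7)) = 0.181152 mm


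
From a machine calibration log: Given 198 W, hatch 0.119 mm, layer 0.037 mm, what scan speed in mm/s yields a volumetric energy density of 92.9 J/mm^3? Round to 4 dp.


v = 198 / (92.9*0.119*0.037) = 484.0618 mm/s


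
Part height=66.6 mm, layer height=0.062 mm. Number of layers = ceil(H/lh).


Layers = ceil(66.6/0.062) = 1075


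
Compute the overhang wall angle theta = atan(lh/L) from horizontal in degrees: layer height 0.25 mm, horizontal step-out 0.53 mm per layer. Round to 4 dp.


angle = atan(0.25/0.53) = 25.2532 degrees


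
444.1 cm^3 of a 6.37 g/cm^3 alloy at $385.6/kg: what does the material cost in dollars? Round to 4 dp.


Mass = 444.1*6.37/1000 = 2.828917 kg
Cost = 2.828917 * 385.6 = 1090.8304 $


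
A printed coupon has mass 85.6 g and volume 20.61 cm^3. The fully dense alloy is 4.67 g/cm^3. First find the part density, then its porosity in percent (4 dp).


rho_part = 85.6 / 20.61 = 4.15332363 g/cm^3
Porosity = (1 - 4.15332363/4.67)*100 = 11.0637 %


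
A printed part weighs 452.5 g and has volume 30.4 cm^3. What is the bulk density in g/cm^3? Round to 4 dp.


rho = 452.5 / 30.4 = 14.8849 g/cm^3
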